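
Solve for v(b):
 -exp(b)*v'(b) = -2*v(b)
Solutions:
 v(b) = C1*exp(-2*exp(-b))


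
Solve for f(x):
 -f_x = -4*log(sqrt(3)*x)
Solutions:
 f(x) = C1 + 4*x*log(x) - 4*x + x*log(9)


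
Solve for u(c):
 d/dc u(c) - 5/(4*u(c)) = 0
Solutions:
 u(c) = -sqrt(C1 + 10*c)/2
 u(c) = sqrt(C1 + 10*c)/2


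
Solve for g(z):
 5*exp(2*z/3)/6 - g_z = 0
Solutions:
 g(z) = C1 + 5*exp(2*z/3)/4


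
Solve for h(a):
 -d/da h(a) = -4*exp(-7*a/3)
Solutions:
 h(a) = C1 - 12*exp(-7*a/3)/7


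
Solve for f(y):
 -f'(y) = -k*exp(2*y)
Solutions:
 f(y) = C1 + k*exp(2*y)/2


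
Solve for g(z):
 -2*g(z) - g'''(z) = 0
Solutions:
 g(z) = C3*exp(-2^(1/3)*z) + (C1*sin(2^(1/3)*sqrt(3)*z/2) + C2*cos(2^(1/3)*sqrt(3)*z/2))*exp(2^(1/3)*z/2)


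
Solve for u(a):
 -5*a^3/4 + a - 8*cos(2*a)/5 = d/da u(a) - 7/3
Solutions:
 u(a) = C1 - 5*a^4/16 + a^2/2 + 7*a/3 - 8*sin(a)*cos(a)/5


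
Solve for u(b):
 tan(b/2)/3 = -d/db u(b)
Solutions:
 u(b) = C1 + 2*log(cos(b/2))/3


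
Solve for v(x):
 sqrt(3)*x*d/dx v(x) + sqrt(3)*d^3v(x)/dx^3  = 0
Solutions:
 v(x) = C1 + Integral(C2*airyai(-x) + C3*airybi(-x), x)


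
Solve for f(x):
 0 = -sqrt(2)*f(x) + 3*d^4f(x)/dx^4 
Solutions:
 f(x) = C1*exp(-2^(1/8)*3^(3/4)*x/3) + C2*exp(2^(1/8)*3^(3/4)*x/3) + C3*sin(2^(1/8)*3^(3/4)*x/3) + C4*cos(2^(1/8)*3^(3/4)*x/3)


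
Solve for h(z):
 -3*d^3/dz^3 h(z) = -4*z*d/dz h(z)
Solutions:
 h(z) = C1 + Integral(C2*airyai(6^(2/3)*z/3) + C3*airybi(6^(2/3)*z/3), z)


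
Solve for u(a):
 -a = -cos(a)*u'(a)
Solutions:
 u(a) = C1 + Integral(a/cos(a), a)


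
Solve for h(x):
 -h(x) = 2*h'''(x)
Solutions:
 h(x) = C3*exp(-2^(2/3)*x/2) + (C1*sin(2^(2/3)*sqrt(3)*x/4) + C2*cos(2^(2/3)*sqrt(3)*x/4))*exp(2^(2/3)*x/4)


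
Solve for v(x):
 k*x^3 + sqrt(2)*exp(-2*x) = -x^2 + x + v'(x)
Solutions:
 v(x) = C1 + k*x^4/4 + x^3/3 - x^2/2 - sqrt(2)*exp(-2*x)/2


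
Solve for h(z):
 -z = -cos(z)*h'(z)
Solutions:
 h(z) = C1 + Integral(z/cos(z), z)


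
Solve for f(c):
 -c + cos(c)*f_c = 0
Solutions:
 f(c) = C1 + Integral(c/cos(c), c)


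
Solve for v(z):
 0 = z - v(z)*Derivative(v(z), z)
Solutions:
 v(z) = -sqrt(C1 + z^2)
 v(z) = sqrt(C1 + z^2)


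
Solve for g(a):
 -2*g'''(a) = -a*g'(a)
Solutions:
 g(a) = C1 + Integral(C2*airyai(2^(2/3)*a/2) + C3*airybi(2^(2/3)*a/2), a)


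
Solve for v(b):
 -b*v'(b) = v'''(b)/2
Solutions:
 v(b) = C1 + Integral(C2*airyai(-2^(1/3)*b) + C3*airybi(-2^(1/3)*b), b)


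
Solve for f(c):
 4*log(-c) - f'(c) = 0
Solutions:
 f(c) = C1 + 4*c*log(-c) - 4*c


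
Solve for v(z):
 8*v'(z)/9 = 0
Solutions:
 v(z) = C1


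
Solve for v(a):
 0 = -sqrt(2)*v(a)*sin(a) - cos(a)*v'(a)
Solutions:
 v(a) = C1*cos(a)^(sqrt(2))


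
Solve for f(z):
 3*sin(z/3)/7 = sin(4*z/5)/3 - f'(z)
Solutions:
 f(z) = C1 + 9*cos(z/3)/7 - 5*cos(4*z/5)/12


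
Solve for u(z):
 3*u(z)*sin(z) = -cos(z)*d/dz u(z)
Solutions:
 u(z) = C1*cos(z)^3


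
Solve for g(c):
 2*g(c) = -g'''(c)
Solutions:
 g(c) = C3*exp(-2^(1/3)*c) + (C1*sin(2^(1/3)*sqrt(3)*c/2) + C2*cos(2^(1/3)*sqrt(3)*c/2))*exp(2^(1/3)*c/2)


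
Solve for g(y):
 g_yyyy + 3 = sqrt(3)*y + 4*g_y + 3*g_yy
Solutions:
 g(y) = C1 + C2*exp(-y*((sqrt(3) + 2)^(-1/3) + (sqrt(3) + 2)^(1/3))/2)*sin(sqrt(3)*y*(-(sqrt(3) + 2)^(1/3) + (sqrt(3) + 2)^(-1/3))/2) + C3*exp(-y*((sqrt(3) + 2)^(-1/3) + (sqrt(3) + 2)^(1/3))/2)*cos(sqrt(3)*y*(-(sqrt(3) + 2)^(1/3) + (sqrt(3) + 2)^(-1/3))/2) + C4*exp(y*((sqrt(3) + 2)^(-1/3) + (sqrt(3) + 2)^(1/3))) - sqrt(3)*y^2/8 + 3*sqrt(3)*y/16 + 3*y/4


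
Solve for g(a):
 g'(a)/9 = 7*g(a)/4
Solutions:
 g(a) = C1*exp(63*a/4)


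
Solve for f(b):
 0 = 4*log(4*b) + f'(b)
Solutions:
 f(b) = C1 - 4*b*log(b) - b*log(256) + 4*b


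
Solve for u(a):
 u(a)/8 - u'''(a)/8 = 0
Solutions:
 u(a) = C3*exp(a) + (C1*sin(sqrt(3)*a/2) + C2*cos(sqrt(3)*a/2))*exp(-a/2)


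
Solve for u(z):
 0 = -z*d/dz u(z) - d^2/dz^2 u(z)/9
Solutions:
 u(z) = C1 + C2*erf(3*sqrt(2)*z/2)


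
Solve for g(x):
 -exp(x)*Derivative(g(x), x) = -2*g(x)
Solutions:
 g(x) = C1*exp(-2*exp(-x))


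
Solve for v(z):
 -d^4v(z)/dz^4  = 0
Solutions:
 v(z) = C1 + C2*z + C3*z^2 + C4*z^3


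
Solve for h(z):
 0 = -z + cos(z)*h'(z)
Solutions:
 h(z) = C1 + Integral(z/cos(z), z)


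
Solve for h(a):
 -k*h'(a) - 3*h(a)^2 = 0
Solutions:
 h(a) = k/(C1*k + 3*a)


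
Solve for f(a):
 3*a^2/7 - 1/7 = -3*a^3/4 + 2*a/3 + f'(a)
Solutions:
 f(a) = C1 + 3*a^4/16 + a^3/7 - a^2/3 - a/7


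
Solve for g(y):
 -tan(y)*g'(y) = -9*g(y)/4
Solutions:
 g(y) = C1*sin(y)^(9/4)


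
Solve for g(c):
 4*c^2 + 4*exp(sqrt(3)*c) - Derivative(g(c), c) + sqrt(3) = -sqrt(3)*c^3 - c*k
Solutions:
 g(c) = C1 + sqrt(3)*c^4/4 + 4*c^3/3 + c^2*k/2 + sqrt(3)*c + 4*sqrt(3)*exp(sqrt(3)*c)/3


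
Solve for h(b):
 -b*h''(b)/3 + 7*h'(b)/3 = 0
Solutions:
 h(b) = C1 + C2*b^8


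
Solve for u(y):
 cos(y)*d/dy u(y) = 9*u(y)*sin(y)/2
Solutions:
 u(y) = C1/cos(y)^(9/2)


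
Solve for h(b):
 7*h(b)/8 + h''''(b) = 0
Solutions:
 h(b) = (C1*sin(2^(3/4)*7^(1/4)*b/4) + C2*cos(2^(3/4)*7^(1/4)*b/4))*exp(-2^(3/4)*7^(1/4)*b/4) + (C3*sin(2^(3/4)*7^(1/4)*b/4) + C4*cos(2^(3/4)*7^(1/4)*b/4))*exp(2^(3/4)*7^(1/4)*b/4)


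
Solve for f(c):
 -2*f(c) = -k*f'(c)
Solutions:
 f(c) = C1*exp(2*c/k)


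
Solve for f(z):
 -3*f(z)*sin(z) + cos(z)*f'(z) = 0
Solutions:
 f(z) = C1/cos(z)^3


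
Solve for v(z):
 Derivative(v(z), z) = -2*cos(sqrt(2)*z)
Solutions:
 v(z) = C1 - sqrt(2)*sin(sqrt(2)*z)


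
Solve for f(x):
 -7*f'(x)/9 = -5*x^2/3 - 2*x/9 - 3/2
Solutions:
 f(x) = C1 + 5*x^3/7 + x^2/7 + 27*x/14


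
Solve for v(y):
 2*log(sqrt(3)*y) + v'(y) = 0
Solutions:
 v(y) = C1 - 2*y*log(y) - y*log(3) + 2*y


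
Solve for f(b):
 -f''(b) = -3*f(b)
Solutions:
 f(b) = C1*exp(-sqrt(3)*b) + C2*exp(sqrt(3)*b)


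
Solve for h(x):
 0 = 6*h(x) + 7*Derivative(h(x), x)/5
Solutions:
 h(x) = C1*exp(-30*x/7)


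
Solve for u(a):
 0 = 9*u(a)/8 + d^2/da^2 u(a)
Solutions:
 u(a) = C1*sin(3*sqrt(2)*a/4) + C2*cos(3*sqrt(2)*a/4)


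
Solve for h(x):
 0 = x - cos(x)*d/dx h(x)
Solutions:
 h(x) = C1 + Integral(x/cos(x), x)


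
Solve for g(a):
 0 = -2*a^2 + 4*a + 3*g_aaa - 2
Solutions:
 g(a) = C1 + C2*a + C3*a^2 + a^5/90 - a^4/18 + a^3/9


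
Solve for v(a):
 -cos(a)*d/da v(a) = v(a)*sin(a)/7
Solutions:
 v(a) = C1*cos(a)^(1/7)


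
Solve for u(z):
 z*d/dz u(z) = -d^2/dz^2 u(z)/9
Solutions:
 u(z) = C1 + C2*erf(3*sqrt(2)*z/2)


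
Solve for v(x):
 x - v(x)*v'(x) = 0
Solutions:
 v(x) = -sqrt(C1 + x^2)
 v(x) = sqrt(C1 + x^2)


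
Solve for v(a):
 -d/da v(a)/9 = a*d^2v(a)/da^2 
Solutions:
 v(a) = C1 + C2*a^(8/9)


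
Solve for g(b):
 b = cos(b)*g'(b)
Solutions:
 g(b) = C1 + Integral(b/cos(b), b)


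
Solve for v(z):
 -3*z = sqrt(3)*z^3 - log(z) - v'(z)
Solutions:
 v(z) = C1 + sqrt(3)*z^4/4 + 3*z^2/2 - z*log(z) + z


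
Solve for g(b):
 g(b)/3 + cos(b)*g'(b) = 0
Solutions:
 g(b) = C1*(sin(b) - 1)^(1/6)/(sin(b) + 1)^(1/6)


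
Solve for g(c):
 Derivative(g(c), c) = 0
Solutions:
 g(c) = C1


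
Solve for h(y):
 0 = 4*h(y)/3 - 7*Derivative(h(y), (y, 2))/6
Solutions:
 h(y) = C1*exp(-2*sqrt(14)*y/7) + C2*exp(2*sqrt(14)*y/7)


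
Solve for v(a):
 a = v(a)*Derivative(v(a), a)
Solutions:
 v(a) = -sqrt(C1 + a^2)
 v(a) = sqrt(C1 + a^2)


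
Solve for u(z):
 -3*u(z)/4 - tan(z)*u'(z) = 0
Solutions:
 u(z) = C1/sin(z)^(3/4)


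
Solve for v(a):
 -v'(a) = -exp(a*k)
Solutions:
 v(a) = C1 + exp(a*k)/k


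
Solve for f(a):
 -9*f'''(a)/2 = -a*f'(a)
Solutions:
 f(a) = C1 + Integral(C2*airyai(6^(1/3)*a/3) + C3*airybi(6^(1/3)*a/3), a)


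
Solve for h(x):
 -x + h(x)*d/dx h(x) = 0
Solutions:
 h(x) = -sqrt(C1 + x^2)
 h(x) = sqrt(C1 + x^2)


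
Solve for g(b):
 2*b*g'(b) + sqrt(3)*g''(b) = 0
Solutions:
 g(b) = C1 + C2*erf(3^(3/4)*b/3)


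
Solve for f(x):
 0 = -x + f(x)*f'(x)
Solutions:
 f(x) = -sqrt(C1 + x^2)
 f(x) = sqrt(C1 + x^2)


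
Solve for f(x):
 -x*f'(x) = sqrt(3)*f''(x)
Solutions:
 f(x) = C1 + C2*erf(sqrt(2)*3^(3/4)*x/6)


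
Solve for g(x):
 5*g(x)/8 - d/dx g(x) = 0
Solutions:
 g(x) = C1*exp(5*x/8)


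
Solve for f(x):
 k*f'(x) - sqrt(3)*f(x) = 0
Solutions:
 f(x) = C1*exp(sqrt(3)*x/k)


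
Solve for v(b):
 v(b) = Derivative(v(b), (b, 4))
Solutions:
 v(b) = C1*exp(-b) + C2*exp(b) + C3*sin(b) + C4*cos(b)


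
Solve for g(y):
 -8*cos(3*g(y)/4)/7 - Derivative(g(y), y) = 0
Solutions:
 8*y/7 - 2*log(sin(3*g(y)/4) - 1)/3 + 2*log(sin(3*g(y)/4) + 1)/3 = C1


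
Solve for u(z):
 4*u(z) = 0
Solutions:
 u(z) = 0


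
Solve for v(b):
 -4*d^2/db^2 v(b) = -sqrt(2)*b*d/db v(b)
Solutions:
 v(b) = C1 + C2*erfi(2^(3/4)*b/4)


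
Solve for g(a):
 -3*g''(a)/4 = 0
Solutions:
 g(a) = C1 + C2*a


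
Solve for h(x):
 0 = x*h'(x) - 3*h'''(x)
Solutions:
 h(x) = C1 + Integral(C2*airyai(3^(2/3)*x/3) + C3*airybi(3^(2/3)*x/3), x)


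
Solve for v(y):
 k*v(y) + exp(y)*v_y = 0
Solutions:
 v(y) = C1*exp(k*exp(-y))


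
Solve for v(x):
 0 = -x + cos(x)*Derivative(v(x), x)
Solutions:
 v(x) = C1 + Integral(x/cos(x), x)


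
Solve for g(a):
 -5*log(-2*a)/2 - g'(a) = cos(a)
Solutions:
 g(a) = C1 - 5*a*log(-a)/2 - 5*a*log(2)/2 + 5*a/2 - sin(a)


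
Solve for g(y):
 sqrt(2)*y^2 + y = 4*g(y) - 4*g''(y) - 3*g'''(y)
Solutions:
 g(y) = C1*exp(-y*(8*2^(2/3)/(9*sqrt(537) + 211)^(1/3) + 8 + 2^(1/3)*(9*sqrt(537) + 211)^(1/3))/18)*sin(2^(1/3)*sqrt(3)*y*(-(9*sqrt(537) + 211)^(1/3) + 8*2^(1/3)/(9*sqrt(537) + 211)^(1/3))/18) + C2*exp(-y*(8*2^(2/3)/(9*sqrt(537) + 211)^(1/3) + 8 + 2^(1/3)*(9*sqrt(537) + 211)^(1/3))/18)*cos(2^(1/3)*sqrt(3)*y*(-(9*sqrt(537) + 211)^(1/3) + 8*2^(1/3)/(9*sqrt(537) + 211)^(1/3))/18) + C3*exp(y*(-4 + 8*2^(2/3)/(9*sqrt(537) + 211)^(1/3) + 2^(1/3)*(9*sqrt(537) + 211)^(1/3))/9) + sqrt(2)*y^2/4 + y/4 + sqrt(2)/2


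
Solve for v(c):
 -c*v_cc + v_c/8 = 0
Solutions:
 v(c) = C1 + C2*c^(9/8)


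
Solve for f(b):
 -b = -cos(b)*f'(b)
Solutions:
 f(b) = C1 + Integral(b/cos(b), b)


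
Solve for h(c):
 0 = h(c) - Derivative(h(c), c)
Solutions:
 h(c) = C1*exp(c)


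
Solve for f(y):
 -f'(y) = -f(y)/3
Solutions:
 f(y) = C1*exp(y/3)


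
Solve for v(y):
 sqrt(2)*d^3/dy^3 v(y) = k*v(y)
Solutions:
 v(y) = C1*exp(2^(5/6)*k^(1/3)*y/2) + C2*exp(2^(5/6)*k^(1/3)*y*(-1 + sqrt(3)*I)/4) + C3*exp(-2^(5/6)*k^(1/3)*y*(1 + sqrt(3)*I)/4)


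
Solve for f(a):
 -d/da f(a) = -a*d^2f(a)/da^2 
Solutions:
 f(a) = C1 + C2*a^2


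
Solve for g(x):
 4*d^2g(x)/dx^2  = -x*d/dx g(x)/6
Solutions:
 g(x) = C1 + C2*erf(sqrt(3)*x/12)


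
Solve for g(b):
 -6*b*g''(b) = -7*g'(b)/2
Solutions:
 g(b) = C1 + C2*b^(19/12)


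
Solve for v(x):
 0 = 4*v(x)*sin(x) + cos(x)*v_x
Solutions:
 v(x) = C1*cos(x)^4


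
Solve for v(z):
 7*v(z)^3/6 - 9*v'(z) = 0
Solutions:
 v(z) = -3*sqrt(3)*sqrt(-1/(C1 + 7*z))
 v(z) = 3*sqrt(3)*sqrt(-1/(C1 + 7*z))


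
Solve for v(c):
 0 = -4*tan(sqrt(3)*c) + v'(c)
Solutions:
 v(c) = C1 - 4*sqrt(3)*log(cos(sqrt(3)*c))/3


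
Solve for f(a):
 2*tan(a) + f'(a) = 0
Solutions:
 f(a) = C1 + 2*log(cos(a))


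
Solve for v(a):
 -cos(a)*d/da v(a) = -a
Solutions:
 v(a) = C1 + Integral(a/cos(a), a)


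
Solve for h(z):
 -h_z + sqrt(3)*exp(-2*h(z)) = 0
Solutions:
 h(z) = log(-sqrt(C1 + 2*sqrt(3)*z))
 h(z) = log(C1 + 2*sqrt(3)*z)/2


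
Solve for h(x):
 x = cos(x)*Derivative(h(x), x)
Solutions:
 h(x) = C1 + Integral(x/cos(x), x)


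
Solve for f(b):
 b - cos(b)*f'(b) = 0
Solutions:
 f(b) = C1 + Integral(b/cos(b), b)


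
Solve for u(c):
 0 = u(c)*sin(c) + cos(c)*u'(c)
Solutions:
 u(c) = C1*cos(c)


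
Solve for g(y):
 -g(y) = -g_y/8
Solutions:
 g(y) = C1*exp(8*y)


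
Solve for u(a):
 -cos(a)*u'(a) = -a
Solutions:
 u(a) = C1 + Integral(a/cos(a), a)


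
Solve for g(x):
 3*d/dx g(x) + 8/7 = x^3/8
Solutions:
 g(x) = C1 + x^4/96 - 8*x/21


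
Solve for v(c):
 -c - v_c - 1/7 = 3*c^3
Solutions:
 v(c) = C1 - 3*c^4/4 - c^2/2 - c/7


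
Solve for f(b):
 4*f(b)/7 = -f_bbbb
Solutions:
 f(b) = (C1*sin(7^(3/4)*b/7) + C2*cos(7^(3/4)*b/7))*exp(-7^(3/4)*b/7) + (C3*sin(7^(3/4)*b/7) + C4*cos(7^(3/4)*b/7))*exp(7^(3/4)*b/7)


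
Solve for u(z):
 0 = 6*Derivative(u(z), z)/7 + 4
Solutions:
 u(z) = C1 - 14*z/3


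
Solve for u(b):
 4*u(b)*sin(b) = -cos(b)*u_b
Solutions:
 u(b) = C1*cos(b)^4


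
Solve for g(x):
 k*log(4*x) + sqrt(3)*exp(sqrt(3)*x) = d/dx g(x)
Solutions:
 g(x) = C1 + k*x*log(x) + k*x*(-1 + 2*log(2)) + exp(sqrt(3)*x)


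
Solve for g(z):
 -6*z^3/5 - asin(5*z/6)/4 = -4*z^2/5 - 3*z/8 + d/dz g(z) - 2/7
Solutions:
 g(z) = C1 - 3*z^4/10 + 4*z^3/15 + 3*z^2/16 - z*asin(5*z/6)/4 + 2*z/7 - sqrt(36 - 25*z^2)/20


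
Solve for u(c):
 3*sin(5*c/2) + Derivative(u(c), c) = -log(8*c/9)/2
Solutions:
 u(c) = C1 - c*log(c)/2 - 3*c*log(2)/2 + c/2 + c*log(3) + 6*cos(5*c/2)/5


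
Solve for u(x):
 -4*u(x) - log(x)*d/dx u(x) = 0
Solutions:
 u(x) = C1*exp(-4*li(x))


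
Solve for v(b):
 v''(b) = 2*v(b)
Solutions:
 v(b) = C1*exp(-sqrt(2)*b) + C2*exp(sqrt(2)*b)


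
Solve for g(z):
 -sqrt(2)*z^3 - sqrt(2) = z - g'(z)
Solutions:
 g(z) = C1 + sqrt(2)*z^4/4 + z^2/2 + sqrt(2)*z


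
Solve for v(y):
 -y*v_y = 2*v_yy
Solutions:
 v(y) = C1 + C2*erf(y/2)


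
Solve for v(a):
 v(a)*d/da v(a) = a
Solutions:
 v(a) = -sqrt(C1 + a^2)
 v(a) = sqrt(C1 + a^2)


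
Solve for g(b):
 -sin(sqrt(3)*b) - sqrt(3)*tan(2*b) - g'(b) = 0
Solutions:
 g(b) = C1 + sqrt(3)*log(cos(2*b))/2 + sqrt(3)*cos(sqrt(3)*b)/3


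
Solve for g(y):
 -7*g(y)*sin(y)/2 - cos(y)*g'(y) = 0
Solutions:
 g(y) = C1*cos(y)^(7/2)


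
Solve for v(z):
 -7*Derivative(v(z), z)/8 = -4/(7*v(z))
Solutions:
 v(z) = -sqrt(C1 + 64*z)/7
 v(z) = sqrt(C1 + 64*z)/7


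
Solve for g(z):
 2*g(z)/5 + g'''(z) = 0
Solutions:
 g(z) = C3*exp(-2^(1/3)*5^(2/3)*z/5) + (C1*sin(2^(1/3)*sqrt(3)*5^(2/3)*z/10) + C2*cos(2^(1/3)*sqrt(3)*5^(2/3)*z/10))*exp(2^(1/3)*5^(2/3)*z/10)


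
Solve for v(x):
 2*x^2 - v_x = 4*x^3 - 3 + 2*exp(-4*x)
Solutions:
 v(x) = C1 - x^4 + 2*x^3/3 + 3*x + exp(-4*x)/2


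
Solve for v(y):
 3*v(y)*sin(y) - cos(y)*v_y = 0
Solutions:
 v(y) = C1/cos(y)^3


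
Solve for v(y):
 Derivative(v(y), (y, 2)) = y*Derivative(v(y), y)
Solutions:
 v(y) = C1 + C2*erfi(sqrt(2)*y/2)


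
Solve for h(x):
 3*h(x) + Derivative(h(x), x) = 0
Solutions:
 h(x) = C1*exp(-3*x)


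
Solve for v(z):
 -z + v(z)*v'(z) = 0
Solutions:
 v(z) = -sqrt(C1 + z^2)
 v(z) = sqrt(C1 + z^2)


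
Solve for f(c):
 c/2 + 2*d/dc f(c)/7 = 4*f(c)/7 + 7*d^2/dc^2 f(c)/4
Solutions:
 f(c) = 7*c/8 + (C1*sin(16*sqrt(3)*c/49) + C2*cos(16*sqrt(3)*c/49))*exp(4*c/49) + 7/16


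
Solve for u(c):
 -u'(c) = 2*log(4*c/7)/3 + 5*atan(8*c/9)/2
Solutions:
 u(c) = C1 - 2*c*log(c)/3 - 5*c*atan(8*c/9)/2 - 4*c*log(2)/3 + 2*c/3 + 2*c*log(7)/3 + 45*log(64*c^2 + 81)/32


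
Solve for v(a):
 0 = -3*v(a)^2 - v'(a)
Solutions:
 v(a) = 1/(C1 + 3*a)


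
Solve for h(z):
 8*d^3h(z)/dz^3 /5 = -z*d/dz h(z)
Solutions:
 h(z) = C1 + Integral(C2*airyai(-5^(1/3)*z/2) + C3*airybi(-5^(1/3)*z/2), z)


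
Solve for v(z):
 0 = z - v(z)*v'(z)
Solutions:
 v(z) = -sqrt(C1 + z^2)
 v(z) = sqrt(C1 + z^2)


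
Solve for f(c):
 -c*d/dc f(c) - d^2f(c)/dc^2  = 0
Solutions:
 f(c) = C1 + C2*erf(sqrt(2)*c/2)


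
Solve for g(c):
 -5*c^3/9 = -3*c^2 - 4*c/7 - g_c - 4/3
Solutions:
 g(c) = C1 + 5*c^4/36 - c^3 - 2*c^2/7 - 4*c/3


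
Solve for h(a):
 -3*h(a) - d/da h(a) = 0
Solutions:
 h(a) = C1*exp(-3*a)


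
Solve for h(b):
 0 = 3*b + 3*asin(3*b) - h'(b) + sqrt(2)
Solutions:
 h(b) = C1 + 3*b^2/2 + 3*b*asin(3*b) + sqrt(2)*b + sqrt(1 - 9*b^2)


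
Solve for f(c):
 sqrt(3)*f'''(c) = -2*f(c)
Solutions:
 f(c) = C3*exp(-2^(1/3)*3^(5/6)*c/3) + (C1*sin(6^(1/3)*c/2) + C2*cos(6^(1/3)*c/2))*exp(2^(1/3)*3^(5/6)*c/6)


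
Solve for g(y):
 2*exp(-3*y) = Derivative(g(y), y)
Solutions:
 g(y) = C1 - 2*exp(-3*y)/3


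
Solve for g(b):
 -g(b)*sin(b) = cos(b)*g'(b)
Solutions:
 g(b) = C1*cos(b)


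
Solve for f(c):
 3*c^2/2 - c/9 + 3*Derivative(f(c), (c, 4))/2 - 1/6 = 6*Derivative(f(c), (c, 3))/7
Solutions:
 f(c) = C1 + C2*c + C3*c^2 + C4*exp(4*c/7) + 7*c^5/240 + 1295*c^4/5184 + 8897*c^3/5184


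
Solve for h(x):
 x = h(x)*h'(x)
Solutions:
 h(x) = -sqrt(C1 + x^2)
 h(x) = sqrt(C1 + x^2)


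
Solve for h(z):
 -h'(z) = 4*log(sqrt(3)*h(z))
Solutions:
 Integral(1/(2*log(_y) + log(3)), (_y, h(z)))/2 = C1 - z


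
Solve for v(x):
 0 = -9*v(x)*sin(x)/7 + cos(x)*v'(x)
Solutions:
 v(x) = C1/cos(x)^(9/7)


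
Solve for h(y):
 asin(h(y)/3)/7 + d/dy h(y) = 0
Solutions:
 Integral(1/asin(_y/3), (_y, h(y))) = C1 - y/7


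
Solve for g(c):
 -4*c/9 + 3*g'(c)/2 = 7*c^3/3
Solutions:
 g(c) = C1 + 7*c^4/18 + 4*c^2/27


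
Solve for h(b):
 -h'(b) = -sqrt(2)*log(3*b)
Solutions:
 h(b) = C1 + sqrt(2)*b*log(b) - sqrt(2)*b + sqrt(2)*b*log(3)


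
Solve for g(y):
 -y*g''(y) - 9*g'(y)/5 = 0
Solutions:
 g(y) = C1 + C2/y^(4/5)


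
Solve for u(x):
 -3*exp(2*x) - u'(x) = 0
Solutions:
 u(x) = C1 - 3*exp(2*x)/2


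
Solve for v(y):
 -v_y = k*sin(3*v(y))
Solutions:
 v(y) = -acos((-C1 - exp(6*k*y))/(C1 - exp(6*k*y)))/3 + 2*pi/3
 v(y) = acos((-C1 - exp(6*k*y))/(C1 - exp(6*k*y)))/3


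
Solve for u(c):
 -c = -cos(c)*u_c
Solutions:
 u(c) = C1 + Integral(c/cos(c), c)


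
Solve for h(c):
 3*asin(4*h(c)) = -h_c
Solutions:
 Integral(1/asin(4*_y), (_y, h(c))) = C1 - 3*c


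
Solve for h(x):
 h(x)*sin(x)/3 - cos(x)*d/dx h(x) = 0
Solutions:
 h(x) = C1/cos(x)^(1/3)


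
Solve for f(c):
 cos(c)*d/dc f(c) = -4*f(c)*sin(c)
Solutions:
 f(c) = C1*cos(c)^4


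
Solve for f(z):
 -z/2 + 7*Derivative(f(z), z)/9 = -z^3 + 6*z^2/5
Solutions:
 f(z) = C1 - 9*z^4/28 + 18*z^3/35 + 9*z^2/28


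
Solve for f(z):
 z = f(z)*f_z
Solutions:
 f(z) = -sqrt(C1 + z^2)
 f(z) = sqrt(C1 + z^2)


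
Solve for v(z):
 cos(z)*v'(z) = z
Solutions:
 v(z) = C1 + Integral(z/cos(z), z)


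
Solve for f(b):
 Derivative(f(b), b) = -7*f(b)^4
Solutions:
 f(b) = (-3^(2/3) - 3*3^(1/6)*I)*(1/(C1 + 7*b))^(1/3)/6
 f(b) = (-3^(2/3) + 3*3^(1/6)*I)*(1/(C1 + 7*b))^(1/3)/6
 f(b) = (1/(C1 + 21*b))^(1/3)


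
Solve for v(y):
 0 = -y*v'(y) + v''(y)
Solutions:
 v(y) = C1 + C2*erfi(sqrt(2)*y/2)


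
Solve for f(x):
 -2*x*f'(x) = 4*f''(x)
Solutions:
 f(x) = C1 + C2*erf(x/2)


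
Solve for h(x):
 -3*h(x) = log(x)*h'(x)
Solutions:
 h(x) = C1*exp(-3*li(x))


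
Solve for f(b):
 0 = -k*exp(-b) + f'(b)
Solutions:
 f(b) = C1 - k*exp(-b)


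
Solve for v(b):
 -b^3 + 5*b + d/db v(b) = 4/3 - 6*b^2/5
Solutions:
 v(b) = C1 + b^4/4 - 2*b^3/5 - 5*b^2/2 + 4*b/3


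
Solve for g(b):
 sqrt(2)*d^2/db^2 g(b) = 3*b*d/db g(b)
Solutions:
 g(b) = C1 + C2*erfi(2^(1/4)*sqrt(3)*b/2)


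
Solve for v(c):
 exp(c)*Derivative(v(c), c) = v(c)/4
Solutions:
 v(c) = C1*exp(-exp(-c)/4)


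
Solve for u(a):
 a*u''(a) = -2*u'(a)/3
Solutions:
 u(a) = C1 + C2*a^(1/3)


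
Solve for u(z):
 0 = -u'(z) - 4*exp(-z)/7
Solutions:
 u(z) = C1 + 4*exp(-z)/7


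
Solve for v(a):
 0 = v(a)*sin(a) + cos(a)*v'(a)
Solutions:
 v(a) = C1*cos(a)


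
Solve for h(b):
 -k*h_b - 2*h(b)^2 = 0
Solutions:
 h(b) = k/(C1*k + 2*b)


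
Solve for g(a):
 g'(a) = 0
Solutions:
 g(a) = C1


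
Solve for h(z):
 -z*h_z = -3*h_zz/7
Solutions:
 h(z) = C1 + C2*erfi(sqrt(42)*z/6)


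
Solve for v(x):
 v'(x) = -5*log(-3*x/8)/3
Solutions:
 v(x) = C1 - 5*x*log(-x)/3 + x*(-5*log(3)/3 + 5/3 + 5*log(2))


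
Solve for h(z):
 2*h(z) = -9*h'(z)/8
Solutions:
 h(z) = C1*exp(-16*z/9)


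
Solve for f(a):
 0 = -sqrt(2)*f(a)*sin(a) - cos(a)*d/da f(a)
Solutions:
 f(a) = C1*cos(a)^(sqrt(2))


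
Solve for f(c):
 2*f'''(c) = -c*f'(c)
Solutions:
 f(c) = C1 + Integral(C2*airyai(-2^(2/3)*c/2) + C3*airybi(-2^(2/3)*c/2), c)


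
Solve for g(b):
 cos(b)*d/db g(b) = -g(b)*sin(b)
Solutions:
 g(b) = C1*cos(b)


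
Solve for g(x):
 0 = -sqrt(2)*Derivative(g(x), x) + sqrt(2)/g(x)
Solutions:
 g(x) = -sqrt(C1 + 2*x)
 g(x) = sqrt(C1 + 2*x)


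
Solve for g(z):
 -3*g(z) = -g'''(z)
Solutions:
 g(z) = C3*exp(3^(1/3)*z) + (C1*sin(3^(5/6)*z/2) + C2*cos(3^(5/6)*z/2))*exp(-3^(1/3)*z/2)


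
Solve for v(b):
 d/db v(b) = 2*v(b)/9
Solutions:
 v(b) = C1*exp(2*b/9)


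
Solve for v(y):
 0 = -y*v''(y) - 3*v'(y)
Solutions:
 v(y) = C1 + C2/y^2


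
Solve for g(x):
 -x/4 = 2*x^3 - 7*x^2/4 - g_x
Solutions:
 g(x) = C1 + x^4/2 - 7*x^3/12 + x^2/8


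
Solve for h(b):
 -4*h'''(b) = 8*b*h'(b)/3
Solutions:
 h(b) = C1 + Integral(C2*airyai(-2^(1/3)*3^(2/3)*b/3) + C3*airybi(-2^(1/3)*3^(2/3)*b/3), b)


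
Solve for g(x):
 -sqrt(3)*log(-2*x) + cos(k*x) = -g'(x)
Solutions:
 g(x) = C1 + sqrt(3)*x*(log(-x) - 1) + sqrt(3)*x*log(2) - Piecewise((sin(k*x)/k, Ne(k, 0)), (x, True))


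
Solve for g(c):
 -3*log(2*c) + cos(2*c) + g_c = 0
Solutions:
 g(c) = C1 + 3*c*log(c) - 3*c + 3*c*log(2) - sin(2*c)/2


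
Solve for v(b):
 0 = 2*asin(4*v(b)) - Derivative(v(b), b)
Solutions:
 Integral(1/asin(4*_y), (_y, v(b))) = C1 + 2*b


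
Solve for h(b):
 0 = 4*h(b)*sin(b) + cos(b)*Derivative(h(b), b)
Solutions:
 h(b) = C1*cos(b)^4


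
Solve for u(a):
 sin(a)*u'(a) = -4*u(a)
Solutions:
 u(a) = C1*(cos(a)^2 + 2*cos(a) + 1)/(cos(a)^2 - 2*cos(a) + 1)


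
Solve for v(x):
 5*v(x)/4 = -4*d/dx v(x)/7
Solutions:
 v(x) = C1*exp(-35*x/16)


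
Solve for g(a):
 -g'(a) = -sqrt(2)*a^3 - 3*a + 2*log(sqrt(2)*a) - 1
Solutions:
 g(a) = C1 + sqrt(2)*a^4/4 + 3*a^2/2 - 2*a*log(a) - a*log(2) + 3*a


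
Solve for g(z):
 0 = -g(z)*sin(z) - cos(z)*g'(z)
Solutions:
 g(z) = C1*cos(z)


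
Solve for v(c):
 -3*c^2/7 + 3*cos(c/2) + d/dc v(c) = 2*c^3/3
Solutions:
 v(c) = C1 + c^4/6 + c^3/7 - 6*sin(c/2)


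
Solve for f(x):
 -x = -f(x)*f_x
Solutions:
 f(x) = -sqrt(C1 + x^2)
 f(x) = sqrt(C1 + x^2)


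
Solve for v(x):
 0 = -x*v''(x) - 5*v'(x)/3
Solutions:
 v(x) = C1 + C2/x^(2/3)


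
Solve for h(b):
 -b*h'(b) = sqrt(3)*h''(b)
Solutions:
 h(b) = C1 + C2*erf(sqrt(2)*3^(3/4)*b/6)


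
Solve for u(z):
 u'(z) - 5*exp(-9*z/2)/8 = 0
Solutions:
 u(z) = C1 - 5*exp(-9*z/2)/36


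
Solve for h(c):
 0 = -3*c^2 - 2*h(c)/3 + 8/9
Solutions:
 h(c) = 4/3 - 9*c^2/2


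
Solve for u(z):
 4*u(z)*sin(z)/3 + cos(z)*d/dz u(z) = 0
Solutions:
 u(z) = C1*cos(z)^(4/3)


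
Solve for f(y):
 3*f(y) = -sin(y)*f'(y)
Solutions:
 f(y) = C1*(cos(y) + 1)^(3/2)/(cos(y) - 1)^(3/2)


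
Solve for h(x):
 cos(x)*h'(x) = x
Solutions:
 h(x) = C1 + Integral(x/cos(x), x)


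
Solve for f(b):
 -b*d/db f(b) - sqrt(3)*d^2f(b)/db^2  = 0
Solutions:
 f(b) = C1 + C2*erf(sqrt(2)*3^(3/4)*b/6)


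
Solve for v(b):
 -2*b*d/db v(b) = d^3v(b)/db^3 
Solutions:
 v(b) = C1 + Integral(C2*airyai(-2^(1/3)*b) + C3*airybi(-2^(1/3)*b), b)


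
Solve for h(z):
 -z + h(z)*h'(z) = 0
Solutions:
 h(z) = -sqrt(C1 + z^2)
 h(z) = sqrt(C1 + z^2)


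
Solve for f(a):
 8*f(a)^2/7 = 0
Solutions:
 f(a) = 0


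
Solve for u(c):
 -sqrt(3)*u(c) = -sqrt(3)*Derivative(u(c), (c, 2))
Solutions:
 u(c) = C1*exp(-c) + C2*exp(c)


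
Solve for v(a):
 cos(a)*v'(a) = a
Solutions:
 v(a) = C1 + Integral(a/cos(a), a)


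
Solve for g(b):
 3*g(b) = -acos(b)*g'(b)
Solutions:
 g(b) = C1*exp(-3*Integral(1/acos(b), b))


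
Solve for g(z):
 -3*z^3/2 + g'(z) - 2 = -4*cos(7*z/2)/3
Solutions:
 g(z) = C1 + 3*z^4/8 + 2*z - 8*sin(7*z/2)/21


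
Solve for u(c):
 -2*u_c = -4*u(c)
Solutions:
 u(c) = C1*exp(2*c)


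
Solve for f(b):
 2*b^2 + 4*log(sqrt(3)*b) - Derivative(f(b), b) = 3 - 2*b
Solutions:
 f(b) = C1 + 2*b^3/3 + b^2 + 4*b*log(b) - 7*b + b*log(9)


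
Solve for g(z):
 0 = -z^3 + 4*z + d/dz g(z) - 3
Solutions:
 g(z) = C1 + z^4/4 - 2*z^2 + 3*z


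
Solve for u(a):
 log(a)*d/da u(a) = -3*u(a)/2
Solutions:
 u(a) = C1*exp(-3*li(a)/2)


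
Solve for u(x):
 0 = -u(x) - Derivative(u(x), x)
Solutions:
 u(x) = C1*exp(-x)


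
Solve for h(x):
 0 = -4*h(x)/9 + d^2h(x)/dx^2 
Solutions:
 h(x) = C1*exp(-2*x/3) + C2*exp(2*x/3)


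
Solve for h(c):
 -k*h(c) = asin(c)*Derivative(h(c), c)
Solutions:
 h(c) = C1*exp(-k*Integral(1/asin(c), c))


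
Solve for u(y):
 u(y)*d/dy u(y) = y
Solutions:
 u(y) = -sqrt(C1 + y^2)
 u(y) = sqrt(C1 + y^2)


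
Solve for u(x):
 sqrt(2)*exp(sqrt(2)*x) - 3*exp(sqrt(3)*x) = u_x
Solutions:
 u(x) = C1 + exp(sqrt(2)*x) - sqrt(3)*exp(sqrt(3)*x)


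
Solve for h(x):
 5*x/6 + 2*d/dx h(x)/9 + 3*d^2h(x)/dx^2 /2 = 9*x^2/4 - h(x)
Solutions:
 h(x) = 9*x^2/4 - 11*x/6 + (C1*sin(sqrt(482)*x/27) + C2*cos(sqrt(482)*x/27))*exp(-2*x/27) - 685/108


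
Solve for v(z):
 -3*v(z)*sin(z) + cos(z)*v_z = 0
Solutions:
 v(z) = C1/cos(z)^3


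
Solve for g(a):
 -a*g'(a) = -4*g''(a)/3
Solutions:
 g(a) = C1 + C2*erfi(sqrt(6)*a/4)


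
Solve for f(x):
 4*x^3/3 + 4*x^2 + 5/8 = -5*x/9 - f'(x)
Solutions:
 f(x) = C1 - x^4/3 - 4*x^3/3 - 5*x^2/18 - 5*x/8


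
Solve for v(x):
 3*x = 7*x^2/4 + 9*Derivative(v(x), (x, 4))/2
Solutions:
 v(x) = C1 + C2*x + C3*x^2 + C4*x^3 - 7*x^6/6480 + x^5/180


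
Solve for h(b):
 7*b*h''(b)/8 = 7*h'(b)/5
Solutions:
 h(b) = C1 + C2*b^(13/5)


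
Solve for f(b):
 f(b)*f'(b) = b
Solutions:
 f(b) = -sqrt(C1 + b^2)
 f(b) = sqrt(C1 + b^2)


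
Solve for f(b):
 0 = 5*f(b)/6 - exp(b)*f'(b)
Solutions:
 f(b) = C1*exp(-5*exp(-b)/6)


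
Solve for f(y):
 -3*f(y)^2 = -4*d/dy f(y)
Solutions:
 f(y) = -4/(C1 + 3*y)


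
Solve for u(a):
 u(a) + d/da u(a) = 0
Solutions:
 u(a) = C1*exp(-a)


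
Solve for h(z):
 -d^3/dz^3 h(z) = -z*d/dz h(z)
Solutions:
 h(z) = C1 + Integral(C2*airyai(z) + C3*airybi(z), z)


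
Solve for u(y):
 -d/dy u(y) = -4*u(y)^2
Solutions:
 u(y) = -1/(C1 + 4*y)


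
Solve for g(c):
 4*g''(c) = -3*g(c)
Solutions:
 g(c) = C1*sin(sqrt(3)*c/2) + C2*cos(sqrt(3)*c/2)


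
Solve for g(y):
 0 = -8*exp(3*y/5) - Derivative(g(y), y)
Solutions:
 g(y) = C1 - 40*exp(3*y/5)/3


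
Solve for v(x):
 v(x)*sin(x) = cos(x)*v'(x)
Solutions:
 v(x) = C1/cos(x)


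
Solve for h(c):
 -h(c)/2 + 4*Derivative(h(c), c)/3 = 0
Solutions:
 h(c) = C1*exp(3*c/8)


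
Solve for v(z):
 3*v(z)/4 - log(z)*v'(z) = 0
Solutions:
 v(z) = C1*exp(3*li(z)/4)


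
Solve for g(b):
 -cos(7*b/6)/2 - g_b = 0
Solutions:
 g(b) = C1 - 3*sin(7*b/6)/7


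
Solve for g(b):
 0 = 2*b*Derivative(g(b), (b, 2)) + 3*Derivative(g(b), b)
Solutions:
 g(b) = C1 + C2/sqrt(b)


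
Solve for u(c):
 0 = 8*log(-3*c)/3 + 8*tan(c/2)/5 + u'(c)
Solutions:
 u(c) = C1 - 8*c*log(-c)/3 - 8*c*log(3)/3 + 8*c/3 + 16*log(cos(c/2))/5


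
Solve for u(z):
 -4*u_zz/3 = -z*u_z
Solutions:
 u(z) = C1 + C2*erfi(sqrt(6)*z/4)


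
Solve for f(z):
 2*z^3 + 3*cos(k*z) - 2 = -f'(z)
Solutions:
 f(z) = C1 - z^4/2 + 2*z - 3*sin(k*z)/k


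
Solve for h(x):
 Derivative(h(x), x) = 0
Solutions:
 h(x) = C1


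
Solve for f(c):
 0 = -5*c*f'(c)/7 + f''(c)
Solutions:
 f(c) = C1 + C2*erfi(sqrt(70)*c/14)


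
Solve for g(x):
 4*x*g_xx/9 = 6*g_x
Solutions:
 g(x) = C1 + C2*x^(29/2)


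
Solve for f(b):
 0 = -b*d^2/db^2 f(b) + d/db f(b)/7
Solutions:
 f(b) = C1 + C2*b^(8/7)


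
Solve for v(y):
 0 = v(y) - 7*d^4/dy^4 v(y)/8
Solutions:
 v(y) = C1*exp(-14^(3/4)*y/7) + C2*exp(14^(3/4)*y/7) + C3*sin(14^(3/4)*y/7) + C4*cos(14^(3/4)*y/7)


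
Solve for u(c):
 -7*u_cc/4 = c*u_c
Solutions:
 u(c) = C1 + C2*erf(sqrt(14)*c/7)


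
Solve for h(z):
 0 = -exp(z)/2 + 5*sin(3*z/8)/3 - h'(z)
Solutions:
 h(z) = C1 - exp(z)/2 - 40*cos(3*z/8)/9


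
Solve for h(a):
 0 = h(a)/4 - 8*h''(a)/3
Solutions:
 h(a) = C1*exp(-sqrt(6)*a/8) + C2*exp(sqrt(6)*a/8)


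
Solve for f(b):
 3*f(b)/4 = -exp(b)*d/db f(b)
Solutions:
 f(b) = C1*exp(3*exp(-b)/4)


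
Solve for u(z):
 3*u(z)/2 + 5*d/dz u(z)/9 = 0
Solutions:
 u(z) = C1*exp(-27*z/10)


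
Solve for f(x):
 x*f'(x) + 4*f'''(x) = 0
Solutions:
 f(x) = C1 + Integral(C2*airyai(-2^(1/3)*x/2) + C3*airybi(-2^(1/3)*x/2), x)


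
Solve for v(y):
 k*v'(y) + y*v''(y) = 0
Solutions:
 v(y) = C1 + y^(1 - re(k))*(C2*sin(log(y)*Abs(im(k))) + C3*cos(log(y)*im(k)))


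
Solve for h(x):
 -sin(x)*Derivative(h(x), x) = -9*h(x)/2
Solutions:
 h(x) = C1*(cos(x) - 1)^(1/4)*(cos(x)^2 - 2*cos(x) + 1)/((cos(x) + 1)^(1/4)*(cos(x)^2 + 2*cos(x) + 1))


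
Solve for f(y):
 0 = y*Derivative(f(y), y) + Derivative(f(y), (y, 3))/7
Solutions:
 f(y) = C1 + Integral(C2*airyai(-7^(1/3)*y) + C3*airybi(-7^(1/3)*y), y)


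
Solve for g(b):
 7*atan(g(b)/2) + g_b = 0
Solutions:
 Integral(1/atan(_y/2), (_y, g(b))) = C1 - 7*b


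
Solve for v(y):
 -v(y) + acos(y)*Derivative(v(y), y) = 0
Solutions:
 v(y) = C1*exp(Integral(1/acos(y), y))


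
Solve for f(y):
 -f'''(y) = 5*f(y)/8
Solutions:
 f(y) = C3*exp(-5^(1/3)*y/2) + (C1*sin(sqrt(3)*5^(1/3)*y/4) + C2*cos(sqrt(3)*5^(1/3)*y/4))*exp(5^(1/3)*y/4)


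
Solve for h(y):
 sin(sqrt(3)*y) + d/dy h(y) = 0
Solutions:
 h(y) = C1 + sqrt(3)*cos(sqrt(3)*y)/3


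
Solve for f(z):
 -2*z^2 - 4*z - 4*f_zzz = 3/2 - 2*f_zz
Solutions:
 f(z) = C1 + C2*z + C3*exp(z/2) + z^4/12 + z^3 + 51*z^2/8


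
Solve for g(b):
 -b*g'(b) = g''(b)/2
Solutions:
 g(b) = C1 + C2*erf(b)


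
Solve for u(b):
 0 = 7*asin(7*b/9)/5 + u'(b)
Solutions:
 u(b) = C1 - 7*b*asin(7*b/9)/5 - sqrt(81 - 49*b^2)/5


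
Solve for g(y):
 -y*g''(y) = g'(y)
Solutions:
 g(y) = C1 + C2*log(y)


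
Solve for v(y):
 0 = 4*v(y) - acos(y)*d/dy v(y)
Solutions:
 v(y) = C1*exp(4*Integral(1/acos(y), y))


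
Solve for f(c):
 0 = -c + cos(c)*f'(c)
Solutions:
 f(c) = C1 + Integral(c/cos(c), c)


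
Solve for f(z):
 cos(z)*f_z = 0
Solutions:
 f(z) = C1


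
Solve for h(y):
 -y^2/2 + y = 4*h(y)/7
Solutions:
 h(y) = 7*y*(2 - y)/8


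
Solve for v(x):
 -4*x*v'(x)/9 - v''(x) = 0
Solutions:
 v(x) = C1 + C2*erf(sqrt(2)*x/3)


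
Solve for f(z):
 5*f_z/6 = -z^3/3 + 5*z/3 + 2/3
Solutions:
 f(z) = C1 - z^4/10 + z^2 + 4*z/5


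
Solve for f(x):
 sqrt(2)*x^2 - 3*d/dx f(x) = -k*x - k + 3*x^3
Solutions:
 f(x) = C1 + k*x^2/6 + k*x/3 - x^4/4 + sqrt(2)*x^3/9


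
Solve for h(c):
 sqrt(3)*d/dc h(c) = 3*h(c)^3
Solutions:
 h(c) = -sqrt(2)*sqrt(-1/(C1 + sqrt(3)*c))/2
 h(c) = sqrt(2)*sqrt(-1/(C1 + sqrt(3)*c))/2


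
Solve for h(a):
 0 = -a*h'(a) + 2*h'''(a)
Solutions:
 h(a) = C1 + Integral(C2*airyai(2^(2/3)*a/2) + C3*airybi(2^(2/3)*a/2), a)


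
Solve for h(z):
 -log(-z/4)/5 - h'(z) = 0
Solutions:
 h(z) = C1 - z*log(-z)/5 + z*(1 + 2*log(2))/5


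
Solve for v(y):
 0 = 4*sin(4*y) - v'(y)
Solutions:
 v(y) = C1 - cos(4*y)


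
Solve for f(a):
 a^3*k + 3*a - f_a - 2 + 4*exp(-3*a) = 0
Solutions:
 f(a) = C1 + a^4*k/4 + 3*a^2/2 - 2*a - 4*exp(-3*a)/3


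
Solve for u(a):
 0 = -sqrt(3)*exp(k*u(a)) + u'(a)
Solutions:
 u(a) = Piecewise((log(-1/(C1*k + sqrt(3)*a*k))/k, Ne(k, 0)), (nan, True))
 u(a) = Piecewise((C1 + sqrt(3)*a, Eq(k, 0)), (nan, True))


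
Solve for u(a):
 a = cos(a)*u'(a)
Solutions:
 u(a) = C1 + Integral(a/cos(a), a)


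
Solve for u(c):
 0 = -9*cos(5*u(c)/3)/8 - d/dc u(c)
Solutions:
 9*c/8 - 3*log(sin(5*u(c)/3) - 1)/10 + 3*log(sin(5*u(c)/3) + 1)/10 = C1


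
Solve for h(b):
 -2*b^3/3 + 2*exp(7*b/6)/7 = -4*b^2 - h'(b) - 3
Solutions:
 h(b) = C1 + b^4/6 - 4*b^3/3 - 3*b - 12*exp(7*b/6)/49


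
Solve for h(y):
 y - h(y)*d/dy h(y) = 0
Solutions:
 h(y) = -sqrt(C1 + y^2)
 h(y) = sqrt(C1 + y^2)


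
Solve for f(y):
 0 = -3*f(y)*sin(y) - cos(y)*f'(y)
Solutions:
 f(y) = C1*cos(y)^3


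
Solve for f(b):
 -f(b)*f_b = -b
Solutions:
 f(b) = -sqrt(C1 + b^2)
 f(b) = sqrt(C1 + b^2)


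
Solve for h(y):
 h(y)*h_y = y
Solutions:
 h(y) = -sqrt(C1 + y^2)
 h(y) = sqrt(C1 + y^2)


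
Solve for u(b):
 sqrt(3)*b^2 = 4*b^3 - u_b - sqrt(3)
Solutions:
 u(b) = C1 + b^4 - sqrt(3)*b^3/3 - sqrt(3)*b


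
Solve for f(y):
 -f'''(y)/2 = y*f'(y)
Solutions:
 f(y) = C1 + Integral(C2*airyai(-2^(1/3)*y) + C3*airybi(-2^(1/3)*y), y)


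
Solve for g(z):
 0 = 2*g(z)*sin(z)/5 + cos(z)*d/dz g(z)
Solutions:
 g(z) = C1*cos(z)^(2/5)


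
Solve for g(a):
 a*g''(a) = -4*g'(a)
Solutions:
 g(a) = C1 + C2/a^3


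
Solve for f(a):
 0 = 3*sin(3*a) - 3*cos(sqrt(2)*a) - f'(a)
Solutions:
 f(a) = C1 - 3*sqrt(2)*sin(sqrt(2)*a)/2 - cos(3*a)


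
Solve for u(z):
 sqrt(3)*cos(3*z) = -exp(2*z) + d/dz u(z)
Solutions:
 u(z) = C1 + exp(2*z)/2 + sqrt(3)*sin(3*z)/3


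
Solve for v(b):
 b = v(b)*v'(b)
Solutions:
 v(b) = -sqrt(C1 + b^2)
 v(b) = sqrt(C1 + b^2)


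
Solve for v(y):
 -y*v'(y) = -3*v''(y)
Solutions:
 v(y) = C1 + C2*erfi(sqrt(6)*y/6)


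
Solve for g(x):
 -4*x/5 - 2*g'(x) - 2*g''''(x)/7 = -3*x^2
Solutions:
 g(x) = C1 + C4*exp(-7^(1/3)*x) + x^3/2 - x^2/5 + (C2*sin(sqrt(3)*7^(1/3)*x/2) + C3*cos(sqrt(3)*7^(1/3)*x/2))*exp(7^(1/3)*x/2)


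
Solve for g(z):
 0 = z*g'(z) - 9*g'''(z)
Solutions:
 g(z) = C1 + Integral(C2*airyai(3^(1/3)*z/3) + C3*airybi(3^(1/3)*z/3), z)


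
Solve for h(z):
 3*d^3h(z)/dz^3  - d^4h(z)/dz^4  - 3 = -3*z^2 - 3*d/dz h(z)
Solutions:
 h(z) = C1 + C2*exp(z*(-2^(2/3)*(sqrt(21) + 5)^(1/3)/4 - 2^(1/3)/(2*(sqrt(21) + 5)^(1/3)) + 1))*sin(2^(1/3)*sqrt(3)*z*(-2^(1/3)*(sqrt(21) + 5)^(1/3) + 2/(sqrt(21) + 5)^(1/3))/4) + C3*exp(z*(-2^(2/3)*(sqrt(21) + 5)^(1/3)/4 - 2^(1/3)/(2*(sqrt(21) + 5)^(1/3)) + 1))*cos(2^(1/3)*sqrt(3)*z*(-2^(1/3)*(sqrt(21) + 5)^(1/3) + 2/(sqrt(21) + 5)^(1/3))/4) + C4*exp(z*(2^(1/3)/(sqrt(21) + 5)^(1/3) + 1 + 2^(2/3)*(sqrt(21) + 5)^(1/3)/2)) - z^3/3 + 3*z


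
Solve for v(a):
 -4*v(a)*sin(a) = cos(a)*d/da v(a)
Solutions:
 v(a) = C1*cos(a)^4


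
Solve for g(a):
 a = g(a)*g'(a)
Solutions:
 g(a) = -sqrt(C1 + a^2)
 g(a) = sqrt(C1 + a^2)


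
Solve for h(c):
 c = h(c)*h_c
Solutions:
 h(c) = -sqrt(C1 + c^2)
 h(c) = sqrt(C1 + c^2)


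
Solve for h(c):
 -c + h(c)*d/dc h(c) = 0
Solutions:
 h(c) = -sqrt(C1 + c^2)
 h(c) = sqrt(C1 + c^2)


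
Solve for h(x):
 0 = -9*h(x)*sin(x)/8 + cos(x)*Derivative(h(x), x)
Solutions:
 h(x) = C1/cos(x)^(9/8)


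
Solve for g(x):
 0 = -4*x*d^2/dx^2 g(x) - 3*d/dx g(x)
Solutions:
 g(x) = C1 + C2*x^(1/4)


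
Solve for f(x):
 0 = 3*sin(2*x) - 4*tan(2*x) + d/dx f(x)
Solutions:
 f(x) = C1 - 2*log(cos(2*x)) + 3*cos(2*x)/2


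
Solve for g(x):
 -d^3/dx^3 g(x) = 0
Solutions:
 g(x) = C1 + C2*x + C3*x^2


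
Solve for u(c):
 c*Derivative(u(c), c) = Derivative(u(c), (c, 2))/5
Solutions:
 u(c) = C1 + C2*erfi(sqrt(10)*c/2)


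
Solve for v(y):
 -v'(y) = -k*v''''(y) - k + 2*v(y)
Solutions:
 v(y) = C1*exp(y*Piecewise((-sqrt(-(-1/k^2)^(1/3))/2 - sqrt((-1/k^2)^(1/3) - 2/(k*sqrt(-(-1/k^2)^(1/3))))/2, Eq(1/k, 0)), (-sqrt(2*(sqrt(8/(27*k^3) + 1/(256*k^4)) + 1/(16*k^2))^(1/3) - 4/(3*k*(sqrt(8/(27*k^3) + 1/(256*k^4)) + 1/(16*k^2))^(1/3)))/2 - sqrt(-2*(sqrt(8/(27*k^3) + 1/(256*k^4)) + 1/(16*k^2))^(1/3) - 2/(k*sqrt(2*(sqrt(8/(27*k^3) + 1/(256*k^4)) + 1/(16*k^2))^(1/3) - 4/(3*k*(sqrt(8/(27*k^3) + 1/(256*k^4)) + 1/(16*k^2))^(1/3)))) + 4/(3*k*(sqrt(8/(27*k^3) + 1/(256*k^4)) + 1/(16*k^2))^(1/3)))/2, True))) + C2*exp(y*Piecewise((-sqrt(-(-1/k^2)^(1/3))/2 + sqrt((-1/k^2)^(1/3) - 2/(k*sqrt(-(-1/k^2)^(1/3))))/2, Eq(1/k, 0)), (-sqrt(2*(sqrt(8/(27*k^3) + 1/(256*k^4)) + 1/(16*k^2))^(1/3) - 4/(3*k*(sqrt(8/(27*k^3) + 1/(256*k^4)) + 1/(16*k^2))^(1/3)))/2 + sqrt(-2*(sqrt(8/(27*k^3) + 1/(256*k^4)) + 1/(16*k^2))^(1/3) - 2/(k*sqrt(2*(sqrt(8/(27*k^3) + 1/(256*k^4)) + 1/(16*k^2))^(1/3) - 4/(3*k*(sqrt(8/(27*k^3) + 1/(256*k^4)) + 1/(16*k^2))^(1/3)))) + 4/(3*k*(sqrt(8/(27*k^3) + 1/(256*k^4)) + 1/(16*k^2))^(1/3)))/2, True))) + C3*exp(y*Piecewise((sqrt(-(-1/k^2)^(1/3))/2 - sqrt((-1/k^2)^(1/3) + 2/(k*sqrt(-(-1/k^2)^(1/3))))/2, Eq(1/k, 0)), (sqrt(2*(sqrt(8/(27*k^3) + 1/(256*k^4)) + 1/(16*k^2))^(1/3) - 4/(3*k*(sqrt(8/(27*k^3) + 1/(256*k^4)) + 1/(16*k^2))^(1/3)))/2 - sqrt(-2*(sqrt(8/(27*k^3) + 1/(256*k^4)) + 1/(16*k^2))^(1/3) + 2/(k*sqrt(2*(sqrt(8/(27*k^3) + 1/(256*k^4)) + 1/(16*k^2))^(1/3) - 4/(3*k*(sqrt(8/(27*k^3) + 1/(256*k^4)) + 1/(16*k^2))^(1/3)))) + 4/(3*k*(sqrt(8/(27*k^3) + 1/(256*k^4)) + 1/(16*k^2))^(1/3)))/2, True))) + C4*exp(y*Piecewise((sqrt(-(-1/k^2)^(1/3))/2 + sqrt((-1/k^2)^(1/3) + 2/(k*sqrt(-(-1/k^2)^(1/3))))/2, Eq(1/k, 0)), (sqrt(2*(sqrt(8/(27*k^3) + 1/(256*k^4)) + 1/(16*k^2))^(1/3) - 4/(3*k*(sqrt(8/(27*k^3) + 1/(256*k^4)) + 1/(16*k^2))^(1/3)))/2 + sqrt(-2*(sqrt(8/(27*k^3) + 1/(256*k^4)) + 1/(16*k^2))^(1/3) + 2/(k*sqrt(2*(sqrt(8/(27*k^3) + 1/(256*k^4)) + 1/(16*k^2))^(1/3) - 4/(3*k*(sqrt(8/(27*k^3) + 1/(256*k^4)) + 1/(16*k^2))^(1/3)))) + 4/(3*k*(sqrt(8/(27*k^3) + 1/(256*k^4)) + 1/(16*k^2))^(1/3)))/2, True))) + k/2


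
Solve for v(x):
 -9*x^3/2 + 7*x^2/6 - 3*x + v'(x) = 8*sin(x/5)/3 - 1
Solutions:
 v(x) = C1 + 9*x^4/8 - 7*x^3/18 + 3*x^2/2 - x - 40*cos(x/5)/3


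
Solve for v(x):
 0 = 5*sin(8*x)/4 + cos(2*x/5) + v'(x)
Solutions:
 v(x) = C1 - 5*sin(2*x/5)/2 + 5*cos(8*x)/32


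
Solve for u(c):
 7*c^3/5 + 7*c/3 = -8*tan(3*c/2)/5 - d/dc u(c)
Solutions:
 u(c) = C1 - 7*c^4/20 - 7*c^2/6 + 16*log(cos(3*c/2))/15


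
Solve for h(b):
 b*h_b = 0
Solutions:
 h(b) = C1


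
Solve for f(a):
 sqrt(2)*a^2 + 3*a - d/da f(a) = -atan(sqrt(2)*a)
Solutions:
 f(a) = C1 + sqrt(2)*a^3/3 + 3*a^2/2 + a*atan(sqrt(2)*a) - sqrt(2)*log(2*a^2 + 1)/4


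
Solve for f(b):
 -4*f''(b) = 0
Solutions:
 f(b) = C1 + C2*b


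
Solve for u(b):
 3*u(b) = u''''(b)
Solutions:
 u(b) = C1*exp(-3^(1/4)*b) + C2*exp(3^(1/4)*b) + C3*sin(3^(1/4)*b) + C4*cos(3^(1/4)*b)


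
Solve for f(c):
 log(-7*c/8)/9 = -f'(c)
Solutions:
 f(c) = C1 - c*log(-c)/9 + c*(-log(7) + 1 + 3*log(2))/9


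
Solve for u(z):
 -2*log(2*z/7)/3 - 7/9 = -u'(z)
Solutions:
 u(z) = C1 + 2*z*log(z)/3 - 2*z*log(7)/3 + z/9 + 2*z*log(2)/3


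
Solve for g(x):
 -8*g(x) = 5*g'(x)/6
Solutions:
 g(x) = C1*exp(-48*x/5)


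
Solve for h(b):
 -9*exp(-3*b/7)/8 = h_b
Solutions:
 h(b) = C1 + 21*exp(-3*b/7)/8


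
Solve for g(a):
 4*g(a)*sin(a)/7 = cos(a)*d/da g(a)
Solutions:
 g(a) = C1/cos(a)^(4/7)


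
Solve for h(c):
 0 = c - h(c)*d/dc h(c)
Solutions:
 h(c) = -sqrt(C1 + c^2)
 h(c) = sqrt(C1 + c^2)


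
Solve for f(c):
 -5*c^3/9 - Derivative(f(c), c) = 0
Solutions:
 f(c) = C1 - 5*c^4/36


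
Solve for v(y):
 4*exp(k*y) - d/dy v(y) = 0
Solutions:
 v(y) = C1 + 4*exp(k*y)/k


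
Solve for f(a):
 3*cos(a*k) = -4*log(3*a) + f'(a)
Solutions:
 f(a) = C1 + 4*a*log(a) - 4*a + 4*a*log(3) + 3*Piecewise((sin(a*k)/k, Ne(k, 0)), (a, True))


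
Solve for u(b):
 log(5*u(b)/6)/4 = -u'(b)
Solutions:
 4*Integral(1/(log(_y) - log(6) + log(5)), (_y, u(b))) = C1 - b


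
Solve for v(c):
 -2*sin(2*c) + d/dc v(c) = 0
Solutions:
 v(c) = C1 - cos(2*c)


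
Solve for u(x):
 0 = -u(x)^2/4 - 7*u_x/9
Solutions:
 u(x) = 28/(C1 + 9*x)


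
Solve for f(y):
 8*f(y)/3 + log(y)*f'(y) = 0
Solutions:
 f(y) = C1*exp(-8*li(y)/3)


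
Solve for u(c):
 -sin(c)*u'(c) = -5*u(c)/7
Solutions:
 u(c) = C1*(cos(c) - 1)^(5/14)/(cos(c) + 1)^(5/14)
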